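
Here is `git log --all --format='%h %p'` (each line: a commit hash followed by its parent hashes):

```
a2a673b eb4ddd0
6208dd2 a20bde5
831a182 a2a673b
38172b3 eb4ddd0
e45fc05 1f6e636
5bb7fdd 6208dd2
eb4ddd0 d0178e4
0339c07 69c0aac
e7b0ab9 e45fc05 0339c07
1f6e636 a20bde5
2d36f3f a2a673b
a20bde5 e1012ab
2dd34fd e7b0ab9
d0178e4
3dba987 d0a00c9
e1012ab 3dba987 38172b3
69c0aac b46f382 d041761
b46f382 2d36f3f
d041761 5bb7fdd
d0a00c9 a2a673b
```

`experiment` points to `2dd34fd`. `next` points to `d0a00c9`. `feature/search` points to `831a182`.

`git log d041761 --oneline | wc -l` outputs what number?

11

Walking parent pointers from d041761: reachable set = {38172b3, 3dba987, 5bb7fdd, 6208dd2, a20bde5, a2a673b, d0178e4, d041761, d0a00c9, e1012ab, eb4ddd0}.
That is 11 commits.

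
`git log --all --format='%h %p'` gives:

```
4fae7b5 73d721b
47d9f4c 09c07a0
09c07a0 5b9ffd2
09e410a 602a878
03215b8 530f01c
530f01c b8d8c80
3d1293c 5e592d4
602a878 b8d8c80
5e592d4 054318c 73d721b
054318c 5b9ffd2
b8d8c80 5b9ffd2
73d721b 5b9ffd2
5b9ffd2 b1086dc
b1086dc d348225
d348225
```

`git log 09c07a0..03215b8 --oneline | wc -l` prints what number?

Reachable from 03215b8: {03215b8, 530f01c, 5b9ffd2, b1086dc, b8d8c80, d348225}.
Reachable from 09c07a0: {09c07a0, 5b9ffd2, b1086dc, d348225}.
In 03215b8's history but not 09c07a0's: {03215b8, 530f01c, b8d8c80} — 3 commits.

3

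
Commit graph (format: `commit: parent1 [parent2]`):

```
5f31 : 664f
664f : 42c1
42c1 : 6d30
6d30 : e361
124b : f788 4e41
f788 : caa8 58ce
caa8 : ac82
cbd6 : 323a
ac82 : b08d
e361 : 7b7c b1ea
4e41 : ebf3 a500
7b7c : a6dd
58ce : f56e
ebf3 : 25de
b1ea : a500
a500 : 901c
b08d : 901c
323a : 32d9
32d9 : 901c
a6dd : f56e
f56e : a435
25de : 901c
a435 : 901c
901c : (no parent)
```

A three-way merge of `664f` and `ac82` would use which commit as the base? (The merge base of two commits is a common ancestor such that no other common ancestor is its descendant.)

901c

Ancestors of 664f: {42c1, 664f, 6d30, 7b7c, 901c, a435, a500, a6dd, b1ea, e361, f56e}.
Ancestors of ac82: {901c, ac82, b08d}.
Common ancestors: {901c}.
The only common ancestor is 901c, so it is the merge base.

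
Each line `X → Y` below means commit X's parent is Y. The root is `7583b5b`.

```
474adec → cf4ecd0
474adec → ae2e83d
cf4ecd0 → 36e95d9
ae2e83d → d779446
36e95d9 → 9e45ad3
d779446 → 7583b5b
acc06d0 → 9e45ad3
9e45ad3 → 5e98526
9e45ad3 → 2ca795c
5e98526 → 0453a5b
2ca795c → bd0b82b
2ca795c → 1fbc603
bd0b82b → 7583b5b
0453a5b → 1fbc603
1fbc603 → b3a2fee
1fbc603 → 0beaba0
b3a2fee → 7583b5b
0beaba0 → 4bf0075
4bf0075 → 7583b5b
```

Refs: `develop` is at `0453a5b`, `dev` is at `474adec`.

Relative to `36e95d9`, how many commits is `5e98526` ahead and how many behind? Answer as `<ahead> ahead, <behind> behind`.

0 ahead, 4 behind

Reachable from 5e98526: {0453a5b, 0beaba0, 1fbc603, 4bf0075, 5e98526, 7583b5b, b3a2fee}.
Reachable from 36e95d9: {0453a5b, 0beaba0, 1fbc603, 2ca795c, 36e95d9, 4bf0075, 5e98526, 7583b5b, 9e45ad3, b3a2fee, bd0b82b}.
Only in 5e98526's history (ahead): {} — 0.
Only in 36e95d9's history (behind): {2ca795c, 36e95d9, 9e45ad3, bd0b82b} — 4.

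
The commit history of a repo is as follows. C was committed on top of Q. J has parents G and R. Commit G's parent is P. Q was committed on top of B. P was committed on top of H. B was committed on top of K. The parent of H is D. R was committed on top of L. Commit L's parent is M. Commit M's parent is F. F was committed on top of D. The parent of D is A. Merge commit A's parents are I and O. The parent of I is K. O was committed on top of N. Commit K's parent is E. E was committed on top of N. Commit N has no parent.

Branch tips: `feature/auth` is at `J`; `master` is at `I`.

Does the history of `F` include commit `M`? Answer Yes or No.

No

Ancestors of F: {A, D, E, F, I, K, N, O}.
M is not in that set, so it is not an ancestor of F.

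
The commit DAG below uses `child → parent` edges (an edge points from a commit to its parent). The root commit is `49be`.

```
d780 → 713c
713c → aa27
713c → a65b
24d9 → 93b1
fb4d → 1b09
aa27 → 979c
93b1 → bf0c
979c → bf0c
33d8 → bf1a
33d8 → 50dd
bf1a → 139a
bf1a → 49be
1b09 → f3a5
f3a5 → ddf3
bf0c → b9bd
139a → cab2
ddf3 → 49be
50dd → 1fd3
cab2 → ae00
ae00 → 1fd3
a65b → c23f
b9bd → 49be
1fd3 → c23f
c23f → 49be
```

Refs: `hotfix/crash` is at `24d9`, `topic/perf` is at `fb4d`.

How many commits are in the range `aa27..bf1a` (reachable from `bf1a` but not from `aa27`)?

6

Reachable from bf1a: {139a, 1fd3, 49be, ae00, bf1a, c23f, cab2}.
Reachable from aa27: {49be, 979c, aa27, b9bd, bf0c}.
In bf1a's history but not aa27's: {139a, 1fd3, ae00, bf1a, c23f, cab2} — 6 commits.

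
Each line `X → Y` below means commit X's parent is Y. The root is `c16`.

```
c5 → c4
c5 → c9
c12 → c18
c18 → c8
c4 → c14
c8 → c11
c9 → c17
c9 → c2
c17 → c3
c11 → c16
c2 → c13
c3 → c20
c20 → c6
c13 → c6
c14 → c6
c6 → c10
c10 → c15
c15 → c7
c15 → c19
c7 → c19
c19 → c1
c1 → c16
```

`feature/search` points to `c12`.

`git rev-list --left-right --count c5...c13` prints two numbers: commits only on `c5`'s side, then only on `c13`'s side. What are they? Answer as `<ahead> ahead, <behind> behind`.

8 ahead, 0 behind

Reachable from c5: {c1, c10, c13, c14, c15, c16, c17, c19, c2, c20, c3, c4, c5, c6, c7, c9}.
Reachable from c13: {c1, c10, c13, c15, c16, c19, c6, c7}.
Only in c5's history (ahead): {c14, c17, c2, c20, c3, c4, c5, c9} — 8.
Only in c13's history (behind): {} — 0.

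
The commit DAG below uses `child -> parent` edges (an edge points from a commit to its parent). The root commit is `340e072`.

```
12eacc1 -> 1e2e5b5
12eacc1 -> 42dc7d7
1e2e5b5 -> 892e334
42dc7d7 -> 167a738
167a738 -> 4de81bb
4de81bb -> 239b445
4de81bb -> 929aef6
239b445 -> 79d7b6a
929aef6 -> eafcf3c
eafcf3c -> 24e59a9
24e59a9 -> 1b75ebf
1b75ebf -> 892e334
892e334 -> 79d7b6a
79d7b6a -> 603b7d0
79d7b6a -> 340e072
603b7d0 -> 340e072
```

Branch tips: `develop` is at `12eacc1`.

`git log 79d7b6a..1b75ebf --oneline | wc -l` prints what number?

2

Reachable from 1b75ebf: {1b75ebf, 340e072, 603b7d0, 79d7b6a, 892e334}.
Reachable from 79d7b6a: {340e072, 603b7d0, 79d7b6a}.
In 1b75ebf's history but not 79d7b6a's: {1b75ebf, 892e334} — 2 commits.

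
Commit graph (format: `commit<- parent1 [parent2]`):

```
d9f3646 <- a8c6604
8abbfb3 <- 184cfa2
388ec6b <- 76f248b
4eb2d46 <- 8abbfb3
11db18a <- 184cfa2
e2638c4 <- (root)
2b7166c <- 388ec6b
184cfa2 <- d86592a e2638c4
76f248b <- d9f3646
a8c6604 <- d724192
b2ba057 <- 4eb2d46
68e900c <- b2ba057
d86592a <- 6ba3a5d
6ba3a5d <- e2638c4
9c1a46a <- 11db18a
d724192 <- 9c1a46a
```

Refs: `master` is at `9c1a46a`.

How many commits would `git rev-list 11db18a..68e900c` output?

Reachable from 68e900c: {184cfa2, 4eb2d46, 68e900c, 6ba3a5d, 8abbfb3, b2ba057, d86592a, e2638c4}.
Reachable from 11db18a: {11db18a, 184cfa2, 6ba3a5d, d86592a, e2638c4}.
In 68e900c's history but not 11db18a's: {4eb2d46, 68e900c, 8abbfb3, b2ba057} — 4 commits.

4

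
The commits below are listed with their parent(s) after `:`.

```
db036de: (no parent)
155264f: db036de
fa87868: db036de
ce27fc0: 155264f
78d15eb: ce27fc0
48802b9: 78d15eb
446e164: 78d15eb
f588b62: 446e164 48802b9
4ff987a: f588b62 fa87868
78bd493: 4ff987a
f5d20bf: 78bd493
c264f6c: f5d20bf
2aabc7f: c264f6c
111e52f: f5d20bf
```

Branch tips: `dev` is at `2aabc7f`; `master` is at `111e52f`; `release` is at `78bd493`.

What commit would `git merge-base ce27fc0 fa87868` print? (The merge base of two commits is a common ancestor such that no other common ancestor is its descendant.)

Ancestors of ce27fc0: {155264f, ce27fc0, db036de}.
Ancestors of fa87868: {db036de, fa87868}.
Common ancestors: {db036de}.
The only common ancestor is db036de, so it is the merge base.

db036de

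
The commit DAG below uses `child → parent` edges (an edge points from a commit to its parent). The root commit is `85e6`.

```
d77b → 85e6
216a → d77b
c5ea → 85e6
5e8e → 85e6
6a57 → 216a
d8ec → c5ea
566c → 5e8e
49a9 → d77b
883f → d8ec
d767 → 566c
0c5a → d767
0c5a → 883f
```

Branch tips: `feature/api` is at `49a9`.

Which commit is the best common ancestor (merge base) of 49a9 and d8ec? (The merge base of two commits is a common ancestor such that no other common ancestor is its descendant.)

85e6

Ancestors of 49a9: {49a9, 85e6, d77b}.
Ancestors of d8ec: {85e6, c5ea, d8ec}.
Common ancestors: {85e6}.
The only common ancestor is 85e6, so it is the merge base.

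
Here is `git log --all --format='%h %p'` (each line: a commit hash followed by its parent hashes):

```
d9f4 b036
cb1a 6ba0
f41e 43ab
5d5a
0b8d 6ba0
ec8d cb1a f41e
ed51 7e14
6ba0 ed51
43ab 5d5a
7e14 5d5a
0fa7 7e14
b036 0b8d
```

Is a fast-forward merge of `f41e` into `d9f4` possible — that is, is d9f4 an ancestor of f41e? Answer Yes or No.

No

A fast-forward from d9f4 to f41e is possible iff d9f4 is an ancestor of f41e.
Ancestors of f41e: {43ab, 5d5a, f41e}.
d9f4 is not among them, so fast-forward is not possible.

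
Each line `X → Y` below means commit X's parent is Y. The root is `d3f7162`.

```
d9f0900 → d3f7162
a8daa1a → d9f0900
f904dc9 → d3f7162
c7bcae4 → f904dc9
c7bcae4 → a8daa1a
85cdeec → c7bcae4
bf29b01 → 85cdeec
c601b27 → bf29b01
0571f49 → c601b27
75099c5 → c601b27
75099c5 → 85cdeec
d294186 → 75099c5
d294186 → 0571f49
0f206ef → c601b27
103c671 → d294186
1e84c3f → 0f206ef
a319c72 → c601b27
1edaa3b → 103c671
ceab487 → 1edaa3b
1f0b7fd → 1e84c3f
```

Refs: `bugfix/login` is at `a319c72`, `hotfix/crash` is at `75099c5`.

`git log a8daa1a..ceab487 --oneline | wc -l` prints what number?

11

Reachable from ceab487: {0571f49, 103c671, 1edaa3b, 75099c5, 85cdeec, a8daa1a, bf29b01, c601b27, c7bcae4, ceab487, d294186, d3f7162, d9f0900, f904dc9}.
Reachable from a8daa1a: {a8daa1a, d3f7162, d9f0900}.
In ceab487's history but not a8daa1a's: {0571f49, 103c671, 1edaa3b, 75099c5, 85cdeec, bf29b01, c601b27, c7bcae4, ceab487, d294186, f904dc9} — 11 commits.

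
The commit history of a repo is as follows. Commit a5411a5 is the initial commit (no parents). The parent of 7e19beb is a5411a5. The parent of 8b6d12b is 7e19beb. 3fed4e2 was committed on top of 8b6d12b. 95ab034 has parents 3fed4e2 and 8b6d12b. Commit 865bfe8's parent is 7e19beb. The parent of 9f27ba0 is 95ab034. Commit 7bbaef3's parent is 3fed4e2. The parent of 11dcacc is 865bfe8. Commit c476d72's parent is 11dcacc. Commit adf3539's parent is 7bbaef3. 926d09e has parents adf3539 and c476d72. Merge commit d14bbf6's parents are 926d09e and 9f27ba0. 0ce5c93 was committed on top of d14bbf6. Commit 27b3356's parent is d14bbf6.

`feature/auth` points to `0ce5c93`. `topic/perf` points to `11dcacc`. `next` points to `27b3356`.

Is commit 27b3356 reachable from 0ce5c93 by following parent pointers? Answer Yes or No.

Ancestors of 0ce5c93: {0ce5c93, 11dcacc, 3fed4e2, 7bbaef3, 7e19beb, 865bfe8, 8b6d12b, 926d09e, 95ab034, 9f27ba0, a5411a5, adf3539, c476d72, d14bbf6}.
27b3356 is not in that set, so it is not an ancestor of 0ce5c93.

No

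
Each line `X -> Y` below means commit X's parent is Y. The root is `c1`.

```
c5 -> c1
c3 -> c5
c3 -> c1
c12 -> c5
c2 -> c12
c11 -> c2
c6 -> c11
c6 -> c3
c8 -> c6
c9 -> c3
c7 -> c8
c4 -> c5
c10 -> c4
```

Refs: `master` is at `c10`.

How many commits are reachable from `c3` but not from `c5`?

Reachable from c3: {c1, c3, c5}.
Reachable from c5: {c1, c5}.
In c3's history but not c5's: {c3} — 1 commit.

1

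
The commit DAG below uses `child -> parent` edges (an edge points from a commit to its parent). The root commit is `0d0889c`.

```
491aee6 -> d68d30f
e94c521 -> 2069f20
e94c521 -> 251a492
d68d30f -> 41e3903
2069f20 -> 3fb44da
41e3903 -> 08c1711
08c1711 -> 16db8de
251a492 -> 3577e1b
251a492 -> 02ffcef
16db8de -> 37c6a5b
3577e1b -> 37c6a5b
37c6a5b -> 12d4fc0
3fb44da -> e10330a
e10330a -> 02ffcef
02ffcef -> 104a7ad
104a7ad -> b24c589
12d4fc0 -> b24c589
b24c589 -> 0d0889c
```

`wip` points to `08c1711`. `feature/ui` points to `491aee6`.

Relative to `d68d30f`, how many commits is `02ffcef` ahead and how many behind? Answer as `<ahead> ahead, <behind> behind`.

2 ahead, 6 behind

Reachable from 02ffcef: {02ffcef, 0d0889c, 104a7ad, b24c589}.
Reachable from d68d30f: {08c1711, 0d0889c, 12d4fc0, 16db8de, 37c6a5b, 41e3903, b24c589, d68d30f}.
Only in 02ffcef's history (ahead): {02ffcef, 104a7ad} — 2.
Only in d68d30f's history (behind): {08c1711, 12d4fc0, 16db8de, 37c6a5b, 41e3903, d68d30f} — 6.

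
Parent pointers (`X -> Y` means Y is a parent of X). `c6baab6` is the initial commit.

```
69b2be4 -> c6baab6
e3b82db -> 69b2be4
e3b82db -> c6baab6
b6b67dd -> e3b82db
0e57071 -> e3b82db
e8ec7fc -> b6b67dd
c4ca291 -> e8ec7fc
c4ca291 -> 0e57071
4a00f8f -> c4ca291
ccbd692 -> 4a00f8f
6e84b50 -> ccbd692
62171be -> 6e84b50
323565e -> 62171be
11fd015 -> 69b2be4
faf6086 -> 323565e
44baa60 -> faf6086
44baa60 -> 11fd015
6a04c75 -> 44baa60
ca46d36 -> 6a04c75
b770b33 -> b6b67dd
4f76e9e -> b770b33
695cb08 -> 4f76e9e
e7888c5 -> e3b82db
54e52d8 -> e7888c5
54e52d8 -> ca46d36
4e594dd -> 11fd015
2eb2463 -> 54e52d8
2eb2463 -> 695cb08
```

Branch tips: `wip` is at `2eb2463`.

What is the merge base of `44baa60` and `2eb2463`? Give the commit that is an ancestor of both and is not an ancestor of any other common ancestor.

44baa60

Ancestors of 44baa60: {0e57071, 11fd015, 323565e, 44baa60, 4a00f8f, 62171be, 69b2be4, 6e84b50, b6b67dd, c4ca291, c6baab6, ccbd692, e3b82db, e8ec7fc, faf6086}.
Ancestors of 2eb2463: {0e57071, 11fd015, 2eb2463, 323565e, 44baa60, 4a00f8f, 4f76e9e, 54e52d8, 62171be, 695cb08, 69b2be4, 6a04c75, 6e84b50, b6b67dd, b770b33, c4ca291, c6baab6, ca46d36, ccbd692, e3b82db, e7888c5, e8ec7fc, faf6086}.
Common ancestors: {0e57071, 11fd015, 323565e, 44baa60, 4a00f8f, 62171be, 69b2be4, 6e84b50, b6b67dd, c4ca291, c6baab6, ccbd692, e3b82db, e8ec7fc, faf6086}.
Among these, 44baa60 is not an ancestor of any other common ancestor — it is the merge base.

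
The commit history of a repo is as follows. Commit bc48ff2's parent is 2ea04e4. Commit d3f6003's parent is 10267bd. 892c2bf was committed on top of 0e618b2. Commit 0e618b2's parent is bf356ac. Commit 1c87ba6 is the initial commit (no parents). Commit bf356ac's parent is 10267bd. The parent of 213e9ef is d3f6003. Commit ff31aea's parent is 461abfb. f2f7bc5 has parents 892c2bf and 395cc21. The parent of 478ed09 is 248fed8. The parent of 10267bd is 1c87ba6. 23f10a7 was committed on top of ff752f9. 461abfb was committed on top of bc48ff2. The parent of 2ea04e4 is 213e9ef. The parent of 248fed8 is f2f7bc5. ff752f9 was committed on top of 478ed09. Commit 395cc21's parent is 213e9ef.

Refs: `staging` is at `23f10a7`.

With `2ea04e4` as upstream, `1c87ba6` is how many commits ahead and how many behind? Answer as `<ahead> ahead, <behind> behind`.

Reachable from 1c87ba6: {1c87ba6}.
Reachable from 2ea04e4: {10267bd, 1c87ba6, 213e9ef, 2ea04e4, d3f6003}.
Only in 1c87ba6's history (ahead): {} — 0.
Only in 2ea04e4's history (behind): {10267bd, 213e9ef, 2ea04e4, d3f6003} — 4.

0 ahead, 4 behind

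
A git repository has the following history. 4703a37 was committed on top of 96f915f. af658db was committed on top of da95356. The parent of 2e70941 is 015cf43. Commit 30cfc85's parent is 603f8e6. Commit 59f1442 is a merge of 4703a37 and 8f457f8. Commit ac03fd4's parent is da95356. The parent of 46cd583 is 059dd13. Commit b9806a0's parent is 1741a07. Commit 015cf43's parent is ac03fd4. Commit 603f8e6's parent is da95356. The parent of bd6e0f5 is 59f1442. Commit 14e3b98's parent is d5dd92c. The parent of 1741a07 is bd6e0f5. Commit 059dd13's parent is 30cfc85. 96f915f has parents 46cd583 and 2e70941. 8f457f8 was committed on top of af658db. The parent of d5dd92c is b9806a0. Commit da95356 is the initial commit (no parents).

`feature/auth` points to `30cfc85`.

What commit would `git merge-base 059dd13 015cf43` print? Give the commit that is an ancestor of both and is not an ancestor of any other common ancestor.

da95356

Ancestors of 059dd13: {059dd13, 30cfc85, 603f8e6, da95356}.
Ancestors of 015cf43: {015cf43, ac03fd4, da95356}.
Common ancestors: {da95356}.
The only common ancestor is da95356, so it is the merge base.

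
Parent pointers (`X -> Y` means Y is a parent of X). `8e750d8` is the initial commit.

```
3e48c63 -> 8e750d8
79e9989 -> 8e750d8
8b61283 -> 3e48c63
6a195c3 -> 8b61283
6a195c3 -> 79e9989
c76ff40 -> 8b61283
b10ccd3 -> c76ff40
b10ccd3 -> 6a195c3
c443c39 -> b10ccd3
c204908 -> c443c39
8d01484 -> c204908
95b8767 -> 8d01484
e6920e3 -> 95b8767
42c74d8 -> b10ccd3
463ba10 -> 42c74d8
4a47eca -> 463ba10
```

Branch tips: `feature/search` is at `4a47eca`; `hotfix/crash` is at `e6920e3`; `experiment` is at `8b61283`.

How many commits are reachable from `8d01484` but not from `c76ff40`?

6

Reachable from 8d01484: {3e48c63, 6a195c3, 79e9989, 8b61283, 8d01484, 8e750d8, b10ccd3, c204908, c443c39, c76ff40}.
Reachable from c76ff40: {3e48c63, 8b61283, 8e750d8, c76ff40}.
In 8d01484's history but not c76ff40's: {6a195c3, 79e9989, 8d01484, b10ccd3, c204908, c443c39} — 6 commits.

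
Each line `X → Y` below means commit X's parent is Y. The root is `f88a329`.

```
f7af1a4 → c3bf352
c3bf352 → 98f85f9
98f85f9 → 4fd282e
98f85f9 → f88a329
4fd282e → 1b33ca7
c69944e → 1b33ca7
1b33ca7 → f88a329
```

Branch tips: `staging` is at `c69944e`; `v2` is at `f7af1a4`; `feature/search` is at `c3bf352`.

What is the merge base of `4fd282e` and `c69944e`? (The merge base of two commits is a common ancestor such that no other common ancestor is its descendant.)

Ancestors of 4fd282e: {1b33ca7, 4fd282e, f88a329}.
Ancestors of c69944e: {1b33ca7, c69944e, f88a329}.
Common ancestors: {1b33ca7, f88a329}.
Among these, 1b33ca7 is not an ancestor of any other common ancestor — it is the merge base.

1b33ca7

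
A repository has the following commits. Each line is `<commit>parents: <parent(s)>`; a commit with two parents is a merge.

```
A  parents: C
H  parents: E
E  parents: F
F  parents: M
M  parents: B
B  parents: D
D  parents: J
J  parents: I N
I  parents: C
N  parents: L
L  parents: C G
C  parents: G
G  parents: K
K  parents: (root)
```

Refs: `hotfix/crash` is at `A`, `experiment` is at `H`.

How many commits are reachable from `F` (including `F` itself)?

11

Walking parent pointers from F: reachable set = {B, C, D, F, G, I, J, K, L, M, N}.
That is 11 commits.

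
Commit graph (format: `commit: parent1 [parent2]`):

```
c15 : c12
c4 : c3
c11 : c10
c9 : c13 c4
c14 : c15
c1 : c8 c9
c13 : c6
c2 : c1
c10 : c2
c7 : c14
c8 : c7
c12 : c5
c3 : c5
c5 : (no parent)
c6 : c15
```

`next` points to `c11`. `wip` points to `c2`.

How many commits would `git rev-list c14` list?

Walking parent pointers from c14: reachable set = {c12, c14, c15, c5}.
That is 4 commits.

4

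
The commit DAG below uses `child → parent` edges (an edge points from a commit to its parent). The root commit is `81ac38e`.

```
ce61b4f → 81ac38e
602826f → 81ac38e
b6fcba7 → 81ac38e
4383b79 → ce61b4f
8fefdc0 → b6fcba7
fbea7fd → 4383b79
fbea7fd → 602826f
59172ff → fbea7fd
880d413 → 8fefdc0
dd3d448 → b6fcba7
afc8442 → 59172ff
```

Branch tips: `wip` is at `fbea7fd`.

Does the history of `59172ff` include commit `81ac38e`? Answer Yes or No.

Yes

Ancestors of 59172ff (commits reachable by following parents): {4383b79, 59172ff, 602826f, 81ac38e, ce61b4f, fbea7fd}.
81ac38e is in that set, so it is an ancestor of 59172ff.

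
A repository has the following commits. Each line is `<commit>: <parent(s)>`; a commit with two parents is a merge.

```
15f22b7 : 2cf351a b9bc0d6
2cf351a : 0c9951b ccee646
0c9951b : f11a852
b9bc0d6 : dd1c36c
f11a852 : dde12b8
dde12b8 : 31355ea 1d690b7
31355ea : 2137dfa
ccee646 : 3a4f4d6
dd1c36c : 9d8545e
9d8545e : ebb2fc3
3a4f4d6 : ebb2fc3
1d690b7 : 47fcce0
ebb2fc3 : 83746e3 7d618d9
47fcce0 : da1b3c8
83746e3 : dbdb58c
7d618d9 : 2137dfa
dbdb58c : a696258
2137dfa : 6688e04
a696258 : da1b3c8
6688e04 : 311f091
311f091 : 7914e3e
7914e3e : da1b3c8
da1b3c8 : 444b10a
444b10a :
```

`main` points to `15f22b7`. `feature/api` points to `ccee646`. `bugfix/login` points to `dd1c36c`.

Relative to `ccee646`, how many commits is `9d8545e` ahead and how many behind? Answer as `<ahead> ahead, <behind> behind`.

Reachable from 9d8545e: {2137dfa, 311f091, 444b10a, 6688e04, 7914e3e, 7d618d9, 83746e3, 9d8545e, a696258, da1b3c8, dbdb58c, ebb2fc3}.
Reachable from ccee646: {2137dfa, 311f091, 3a4f4d6, 444b10a, 6688e04, 7914e3e, 7d618d9, 83746e3, a696258, ccee646, da1b3c8, dbdb58c, ebb2fc3}.
Only in 9d8545e's history (ahead): {9d8545e} — 1.
Only in ccee646's history (behind): {3a4f4d6, ccee646} — 2.

1 ahead, 2 behind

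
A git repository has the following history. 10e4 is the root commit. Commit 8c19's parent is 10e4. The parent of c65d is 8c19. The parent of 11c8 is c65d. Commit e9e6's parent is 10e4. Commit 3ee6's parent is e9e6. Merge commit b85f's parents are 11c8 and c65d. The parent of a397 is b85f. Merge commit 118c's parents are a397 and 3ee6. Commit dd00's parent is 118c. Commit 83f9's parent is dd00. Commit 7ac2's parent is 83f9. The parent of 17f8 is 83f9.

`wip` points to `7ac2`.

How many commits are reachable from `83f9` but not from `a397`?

5

Reachable from 83f9: {10e4, 118c, 11c8, 3ee6, 83f9, 8c19, a397, b85f, c65d, dd00, e9e6}.
Reachable from a397: {10e4, 11c8, 8c19, a397, b85f, c65d}.
In 83f9's history but not a397's: {118c, 3ee6, 83f9, dd00, e9e6} — 5 commits.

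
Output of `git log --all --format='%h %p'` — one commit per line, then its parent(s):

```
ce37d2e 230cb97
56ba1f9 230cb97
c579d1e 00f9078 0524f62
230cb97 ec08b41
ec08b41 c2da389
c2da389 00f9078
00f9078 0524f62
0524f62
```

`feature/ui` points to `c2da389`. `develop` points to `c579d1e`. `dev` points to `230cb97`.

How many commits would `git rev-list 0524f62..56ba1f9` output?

Reachable from 56ba1f9: {00f9078, 0524f62, 230cb97, 56ba1f9, c2da389, ec08b41}.
Reachable from 0524f62: {0524f62}.
In 56ba1f9's history but not 0524f62's: {00f9078, 230cb97, 56ba1f9, c2da389, ec08b41} — 5 commits.

5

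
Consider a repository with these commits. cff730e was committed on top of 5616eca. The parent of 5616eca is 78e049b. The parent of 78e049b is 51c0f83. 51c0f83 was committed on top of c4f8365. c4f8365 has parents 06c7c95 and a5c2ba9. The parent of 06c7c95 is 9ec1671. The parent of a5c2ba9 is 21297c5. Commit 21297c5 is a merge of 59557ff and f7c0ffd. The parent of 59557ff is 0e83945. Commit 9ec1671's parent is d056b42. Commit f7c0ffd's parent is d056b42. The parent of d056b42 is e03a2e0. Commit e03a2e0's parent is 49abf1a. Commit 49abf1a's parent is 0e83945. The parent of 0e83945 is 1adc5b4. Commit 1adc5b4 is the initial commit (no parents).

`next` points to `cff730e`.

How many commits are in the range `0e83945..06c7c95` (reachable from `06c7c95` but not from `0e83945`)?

Reachable from 06c7c95: {06c7c95, 0e83945, 1adc5b4, 49abf1a, 9ec1671, d056b42, e03a2e0}.
Reachable from 0e83945: {0e83945, 1adc5b4}.
In 06c7c95's history but not 0e83945's: {06c7c95, 49abf1a, 9ec1671, d056b42, e03a2e0} — 5 commits.

5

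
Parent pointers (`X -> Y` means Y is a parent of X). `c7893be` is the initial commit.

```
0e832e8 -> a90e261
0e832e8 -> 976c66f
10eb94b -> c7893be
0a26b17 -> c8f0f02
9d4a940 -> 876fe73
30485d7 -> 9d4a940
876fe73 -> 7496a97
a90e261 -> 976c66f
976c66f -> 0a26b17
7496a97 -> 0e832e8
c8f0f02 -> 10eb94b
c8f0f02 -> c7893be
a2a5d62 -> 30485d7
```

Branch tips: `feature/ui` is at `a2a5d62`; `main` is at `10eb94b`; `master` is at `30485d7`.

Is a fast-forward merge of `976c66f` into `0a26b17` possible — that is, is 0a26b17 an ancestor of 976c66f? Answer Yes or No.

A fast-forward from 0a26b17 to 976c66f is possible iff 0a26b17 is an ancestor of 976c66f.
Ancestors of 976c66f: {0a26b17, 10eb94b, 976c66f, c7893be, c8f0f02}.
0a26b17 is among them, so fast-forward is possible.

Yes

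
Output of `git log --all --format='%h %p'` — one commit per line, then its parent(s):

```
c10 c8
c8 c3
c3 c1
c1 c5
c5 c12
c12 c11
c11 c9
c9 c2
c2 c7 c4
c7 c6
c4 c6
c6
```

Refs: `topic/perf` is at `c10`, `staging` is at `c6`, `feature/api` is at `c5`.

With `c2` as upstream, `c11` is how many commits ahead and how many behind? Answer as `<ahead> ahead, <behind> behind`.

Reachable from c11: {c11, c2, c4, c6, c7, c9}.
Reachable from c2: {c2, c4, c6, c7}.
Only in c11's history (ahead): {c11, c9} — 2.
Only in c2's history (behind): {} — 0.

2 ahead, 0 behind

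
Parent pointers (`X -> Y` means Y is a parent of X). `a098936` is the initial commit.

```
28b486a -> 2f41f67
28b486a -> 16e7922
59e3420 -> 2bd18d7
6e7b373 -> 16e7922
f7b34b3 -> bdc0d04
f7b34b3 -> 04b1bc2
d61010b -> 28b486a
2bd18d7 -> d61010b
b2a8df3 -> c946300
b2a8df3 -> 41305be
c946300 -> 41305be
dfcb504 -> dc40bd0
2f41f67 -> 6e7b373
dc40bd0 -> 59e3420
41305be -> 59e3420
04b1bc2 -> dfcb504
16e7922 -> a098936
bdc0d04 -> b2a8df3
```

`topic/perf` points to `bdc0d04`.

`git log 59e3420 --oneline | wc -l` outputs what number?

8

Walking parent pointers from 59e3420: reachable set = {16e7922, 28b486a, 2bd18d7, 2f41f67, 59e3420, 6e7b373, a098936, d61010b}.
That is 8 commits.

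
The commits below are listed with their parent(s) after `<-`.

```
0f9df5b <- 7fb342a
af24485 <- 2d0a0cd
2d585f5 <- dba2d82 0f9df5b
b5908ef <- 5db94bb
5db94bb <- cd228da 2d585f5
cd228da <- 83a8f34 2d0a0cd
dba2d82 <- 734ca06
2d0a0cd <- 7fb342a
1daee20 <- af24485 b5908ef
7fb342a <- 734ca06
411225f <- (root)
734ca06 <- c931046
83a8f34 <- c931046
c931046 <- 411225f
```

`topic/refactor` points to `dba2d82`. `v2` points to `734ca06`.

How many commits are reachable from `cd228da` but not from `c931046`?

5

Reachable from cd228da: {2d0a0cd, 411225f, 734ca06, 7fb342a, 83a8f34, c931046, cd228da}.
Reachable from c931046: {411225f, c931046}.
In cd228da's history but not c931046's: {2d0a0cd, 734ca06, 7fb342a, 83a8f34, cd228da} — 5 commits.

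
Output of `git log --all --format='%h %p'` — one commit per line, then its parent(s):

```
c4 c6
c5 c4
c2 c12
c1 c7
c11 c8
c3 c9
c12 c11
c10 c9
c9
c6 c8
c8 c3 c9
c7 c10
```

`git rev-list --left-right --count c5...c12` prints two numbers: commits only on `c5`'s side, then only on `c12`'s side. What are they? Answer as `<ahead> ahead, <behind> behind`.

3 ahead, 2 behind

Reachable from c5: {c3, c4, c5, c6, c8, c9}.
Reachable from c12: {c11, c12, c3, c8, c9}.
Only in c5's history (ahead): {c4, c5, c6} — 3.
Only in c12's history (behind): {c11, c12} — 2.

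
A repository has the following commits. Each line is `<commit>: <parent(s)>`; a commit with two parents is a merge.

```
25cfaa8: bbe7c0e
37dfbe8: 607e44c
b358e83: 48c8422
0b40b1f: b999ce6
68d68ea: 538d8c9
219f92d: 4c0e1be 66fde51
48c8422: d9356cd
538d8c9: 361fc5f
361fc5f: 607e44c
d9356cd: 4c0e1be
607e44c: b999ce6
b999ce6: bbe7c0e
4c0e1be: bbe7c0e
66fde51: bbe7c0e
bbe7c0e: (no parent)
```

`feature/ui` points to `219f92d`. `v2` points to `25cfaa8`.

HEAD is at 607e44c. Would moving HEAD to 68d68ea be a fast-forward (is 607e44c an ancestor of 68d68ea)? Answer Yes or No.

A fast-forward from 607e44c to 68d68ea is possible iff 607e44c is an ancestor of 68d68ea.
Ancestors of 68d68ea: {361fc5f, 538d8c9, 607e44c, 68d68ea, b999ce6, bbe7c0e}.
607e44c is among them, so fast-forward is possible.

Yes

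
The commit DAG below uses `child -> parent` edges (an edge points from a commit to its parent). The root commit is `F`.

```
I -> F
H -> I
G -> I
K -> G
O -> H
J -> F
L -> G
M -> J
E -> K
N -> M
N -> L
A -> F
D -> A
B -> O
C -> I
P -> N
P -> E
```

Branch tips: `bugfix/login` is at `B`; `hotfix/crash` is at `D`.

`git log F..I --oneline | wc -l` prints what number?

Reachable from I: {F, I}.
Reachable from F: {F}.
In I's history but not F's: {I} — 1 commit.

1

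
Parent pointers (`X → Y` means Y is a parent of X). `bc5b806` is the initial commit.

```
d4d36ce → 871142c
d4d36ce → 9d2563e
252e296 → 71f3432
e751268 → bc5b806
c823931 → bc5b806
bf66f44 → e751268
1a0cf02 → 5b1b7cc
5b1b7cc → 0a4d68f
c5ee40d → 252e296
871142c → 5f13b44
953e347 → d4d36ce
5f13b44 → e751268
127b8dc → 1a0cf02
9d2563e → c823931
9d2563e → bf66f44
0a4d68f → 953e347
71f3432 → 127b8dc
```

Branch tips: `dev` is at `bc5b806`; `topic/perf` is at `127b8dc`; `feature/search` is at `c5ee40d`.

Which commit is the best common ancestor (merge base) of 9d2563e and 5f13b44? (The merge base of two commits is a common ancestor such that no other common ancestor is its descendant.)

e751268

Ancestors of 9d2563e: {9d2563e, bc5b806, bf66f44, c823931, e751268}.
Ancestors of 5f13b44: {5f13b44, bc5b806, e751268}.
Common ancestors: {bc5b806, e751268}.
Among these, e751268 is not an ancestor of any other common ancestor — it is the merge base.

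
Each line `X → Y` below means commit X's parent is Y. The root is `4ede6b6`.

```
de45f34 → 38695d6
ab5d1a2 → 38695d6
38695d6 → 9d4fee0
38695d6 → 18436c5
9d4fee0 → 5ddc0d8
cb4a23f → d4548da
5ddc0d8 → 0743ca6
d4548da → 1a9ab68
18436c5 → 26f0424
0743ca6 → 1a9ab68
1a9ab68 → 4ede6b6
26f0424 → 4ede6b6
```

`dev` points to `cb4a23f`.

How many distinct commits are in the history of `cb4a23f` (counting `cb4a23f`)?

Walking parent pointers from cb4a23f: reachable set = {1a9ab68, 4ede6b6, cb4a23f, d4548da}.
That is 4 commits.

4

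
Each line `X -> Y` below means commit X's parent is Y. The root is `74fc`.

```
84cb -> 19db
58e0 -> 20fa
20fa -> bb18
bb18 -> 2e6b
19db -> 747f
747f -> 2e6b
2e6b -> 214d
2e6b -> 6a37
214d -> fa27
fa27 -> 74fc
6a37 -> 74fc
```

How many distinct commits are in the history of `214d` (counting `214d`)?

3

Walking parent pointers from 214d: reachable set = {214d, 74fc, fa27}.
That is 3 commits.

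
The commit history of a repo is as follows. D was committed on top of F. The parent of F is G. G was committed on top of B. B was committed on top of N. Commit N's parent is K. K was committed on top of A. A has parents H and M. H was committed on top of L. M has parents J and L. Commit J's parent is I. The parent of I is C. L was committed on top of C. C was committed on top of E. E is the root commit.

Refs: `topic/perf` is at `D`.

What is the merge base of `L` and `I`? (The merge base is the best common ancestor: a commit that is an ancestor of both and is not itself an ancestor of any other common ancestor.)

Ancestors of L: {C, E, L}.
Ancestors of I: {C, E, I}.
Common ancestors: {C, E}.
Among these, C is not an ancestor of any other common ancestor — it is the merge base.

C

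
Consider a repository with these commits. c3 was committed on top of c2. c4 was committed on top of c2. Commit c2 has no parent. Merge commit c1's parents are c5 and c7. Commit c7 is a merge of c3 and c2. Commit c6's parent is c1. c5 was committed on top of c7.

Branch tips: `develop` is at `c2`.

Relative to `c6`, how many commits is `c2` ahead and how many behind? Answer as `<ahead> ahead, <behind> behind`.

Reachable from c2: {c2}.
Reachable from c6: {c1, c2, c3, c5, c6, c7}.
Only in c2's history (ahead): {} — 0.
Only in c6's history (behind): {c1, c3, c5, c6, c7} — 5.

0 ahead, 5 behind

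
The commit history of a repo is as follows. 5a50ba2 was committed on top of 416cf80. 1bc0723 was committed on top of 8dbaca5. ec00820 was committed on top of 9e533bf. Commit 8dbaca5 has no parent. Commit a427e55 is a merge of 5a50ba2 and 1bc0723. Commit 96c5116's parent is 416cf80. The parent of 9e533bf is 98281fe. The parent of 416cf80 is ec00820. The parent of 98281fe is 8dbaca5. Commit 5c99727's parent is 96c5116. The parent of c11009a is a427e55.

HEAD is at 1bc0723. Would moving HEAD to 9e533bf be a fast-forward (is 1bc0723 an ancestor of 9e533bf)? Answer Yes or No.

No

A fast-forward from 1bc0723 to 9e533bf is possible iff 1bc0723 is an ancestor of 9e533bf.
Ancestors of 9e533bf: {8dbaca5, 98281fe, 9e533bf}.
1bc0723 is not among them, so fast-forward is not possible.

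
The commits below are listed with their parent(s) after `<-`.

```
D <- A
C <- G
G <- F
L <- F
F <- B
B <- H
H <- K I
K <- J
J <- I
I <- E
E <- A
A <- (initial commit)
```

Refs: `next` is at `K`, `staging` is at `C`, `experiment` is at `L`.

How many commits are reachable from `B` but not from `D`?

6

Reachable from B: {A, B, E, H, I, J, K}.
Reachable from D: {A, D}.
In B's history but not D's: {B, E, H, I, J, K} — 6 commits.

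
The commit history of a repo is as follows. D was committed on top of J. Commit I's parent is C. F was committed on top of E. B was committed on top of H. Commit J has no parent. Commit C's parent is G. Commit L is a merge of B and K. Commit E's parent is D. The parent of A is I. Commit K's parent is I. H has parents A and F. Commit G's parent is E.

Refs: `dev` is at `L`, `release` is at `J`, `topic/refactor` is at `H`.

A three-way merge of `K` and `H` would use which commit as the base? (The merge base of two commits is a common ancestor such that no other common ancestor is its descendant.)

I

Ancestors of K: {C, D, E, G, I, J, K}.
Ancestors of H: {A, C, D, E, F, G, H, I, J}.
Common ancestors: {C, D, E, G, I, J}.
Among these, I is not an ancestor of any other common ancestor — it is the merge base.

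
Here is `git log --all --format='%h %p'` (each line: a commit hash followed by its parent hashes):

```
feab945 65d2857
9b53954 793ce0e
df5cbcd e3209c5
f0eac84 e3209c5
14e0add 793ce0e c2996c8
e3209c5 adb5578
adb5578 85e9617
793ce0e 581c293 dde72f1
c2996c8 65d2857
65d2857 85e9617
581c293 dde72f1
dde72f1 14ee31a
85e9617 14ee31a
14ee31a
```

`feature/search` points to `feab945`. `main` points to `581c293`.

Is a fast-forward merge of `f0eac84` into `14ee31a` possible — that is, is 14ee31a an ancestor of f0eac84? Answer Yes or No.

A fast-forward from 14ee31a to f0eac84 is possible iff 14ee31a is an ancestor of f0eac84.
Ancestors of f0eac84: {14ee31a, 85e9617, adb5578, e3209c5, f0eac84}.
14ee31a is among them, so fast-forward is possible.

Yes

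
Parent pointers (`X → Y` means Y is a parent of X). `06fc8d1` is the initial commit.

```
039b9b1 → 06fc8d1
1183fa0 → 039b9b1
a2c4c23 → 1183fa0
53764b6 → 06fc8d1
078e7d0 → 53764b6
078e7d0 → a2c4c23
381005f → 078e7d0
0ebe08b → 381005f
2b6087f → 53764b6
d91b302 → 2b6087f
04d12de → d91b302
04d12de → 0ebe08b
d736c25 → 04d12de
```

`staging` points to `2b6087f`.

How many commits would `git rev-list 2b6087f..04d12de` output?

Reachable from 04d12de: {039b9b1, 04d12de, 06fc8d1, 078e7d0, 0ebe08b, 1183fa0, 2b6087f, 381005f, 53764b6, a2c4c23, d91b302}.
Reachable from 2b6087f: {06fc8d1, 2b6087f, 53764b6}.
In 04d12de's history but not 2b6087f's: {039b9b1, 04d12de, 078e7d0, 0ebe08b, 1183fa0, 381005f, a2c4c23, d91b302} — 8 commits.

8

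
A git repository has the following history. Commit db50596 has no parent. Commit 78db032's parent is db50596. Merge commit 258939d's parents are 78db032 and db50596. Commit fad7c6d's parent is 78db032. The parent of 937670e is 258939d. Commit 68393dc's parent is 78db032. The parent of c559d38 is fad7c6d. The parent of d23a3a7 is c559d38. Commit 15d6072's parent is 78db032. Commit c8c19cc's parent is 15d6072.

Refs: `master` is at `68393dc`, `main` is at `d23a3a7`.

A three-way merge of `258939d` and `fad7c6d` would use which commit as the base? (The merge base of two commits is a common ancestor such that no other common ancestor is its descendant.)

78db032

Ancestors of 258939d: {258939d, 78db032, db50596}.
Ancestors of fad7c6d: {78db032, db50596, fad7c6d}.
Common ancestors: {78db032, db50596}.
Among these, 78db032 is not an ancestor of any other common ancestor — it is the merge base.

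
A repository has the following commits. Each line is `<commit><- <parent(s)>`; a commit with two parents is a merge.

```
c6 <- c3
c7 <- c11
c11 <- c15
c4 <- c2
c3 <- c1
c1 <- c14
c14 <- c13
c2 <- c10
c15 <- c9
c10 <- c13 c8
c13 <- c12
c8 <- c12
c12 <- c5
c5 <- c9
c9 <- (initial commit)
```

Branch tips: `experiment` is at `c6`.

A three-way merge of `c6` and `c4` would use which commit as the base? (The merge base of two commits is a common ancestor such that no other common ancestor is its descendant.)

Ancestors of c6: {c1, c12, c13, c14, c3, c5, c6, c9}.
Ancestors of c4: {c10, c12, c13, c2, c4, c5, c8, c9}.
Common ancestors: {c12, c13, c5, c9}.
Among these, c13 is not an ancestor of any other common ancestor — it is the merge base.

c13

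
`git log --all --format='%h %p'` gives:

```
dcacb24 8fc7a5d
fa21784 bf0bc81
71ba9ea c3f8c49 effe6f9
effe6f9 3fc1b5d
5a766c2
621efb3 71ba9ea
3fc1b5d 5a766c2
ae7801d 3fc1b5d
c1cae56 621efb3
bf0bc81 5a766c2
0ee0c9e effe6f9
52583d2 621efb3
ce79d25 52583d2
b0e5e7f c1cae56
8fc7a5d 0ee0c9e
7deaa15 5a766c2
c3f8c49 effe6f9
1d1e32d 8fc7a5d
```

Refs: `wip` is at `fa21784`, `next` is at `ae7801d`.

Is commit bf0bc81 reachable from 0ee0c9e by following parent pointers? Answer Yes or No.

Ancestors of 0ee0c9e: {0ee0c9e, 3fc1b5d, 5a766c2, effe6f9}.
bf0bc81 is not in that set, so it is not an ancestor of 0ee0c9e.

No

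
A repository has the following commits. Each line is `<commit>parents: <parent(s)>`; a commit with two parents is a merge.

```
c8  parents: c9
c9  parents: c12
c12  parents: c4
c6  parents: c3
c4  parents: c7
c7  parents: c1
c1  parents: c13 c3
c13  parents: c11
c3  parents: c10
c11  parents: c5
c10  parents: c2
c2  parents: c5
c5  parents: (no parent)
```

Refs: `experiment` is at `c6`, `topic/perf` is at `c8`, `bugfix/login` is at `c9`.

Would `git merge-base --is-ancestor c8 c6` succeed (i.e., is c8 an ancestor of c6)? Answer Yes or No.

Ancestors of c6: {c10, c2, c3, c5, c6}.
c8 is not in that set, so it is not an ancestor of c6.

No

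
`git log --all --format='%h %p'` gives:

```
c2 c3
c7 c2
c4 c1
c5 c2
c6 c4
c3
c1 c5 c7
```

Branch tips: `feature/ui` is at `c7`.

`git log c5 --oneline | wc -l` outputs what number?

3

Walking parent pointers from c5: reachable set = {c2, c3, c5}.
That is 3 commits.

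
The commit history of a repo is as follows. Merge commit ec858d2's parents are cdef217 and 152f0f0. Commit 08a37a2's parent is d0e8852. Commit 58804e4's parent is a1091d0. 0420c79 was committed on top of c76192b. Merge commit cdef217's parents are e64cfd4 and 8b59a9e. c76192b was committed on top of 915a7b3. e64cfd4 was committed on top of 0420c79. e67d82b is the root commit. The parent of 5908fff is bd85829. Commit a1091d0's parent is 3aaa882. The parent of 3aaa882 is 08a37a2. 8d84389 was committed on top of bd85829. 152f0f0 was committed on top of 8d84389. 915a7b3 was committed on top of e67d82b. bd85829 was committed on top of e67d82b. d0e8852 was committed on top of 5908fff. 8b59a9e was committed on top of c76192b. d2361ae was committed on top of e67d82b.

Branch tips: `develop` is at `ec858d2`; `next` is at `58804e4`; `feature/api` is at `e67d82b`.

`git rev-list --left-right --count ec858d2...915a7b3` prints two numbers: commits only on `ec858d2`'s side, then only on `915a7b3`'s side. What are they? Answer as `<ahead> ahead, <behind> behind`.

9 ahead, 0 behind

Reachable from ec858d2: {0420c79, 152f0f0, 8b59a9e, 8d84389, 915a7b3, bd85829, c76192b, cdef217, e64cfd4, e67d82b, ec858d2}.
Reachable from 915a7b3: {915a7b3, e67d82b}.
Only in ec858d2's history (ahead): {0420c79, 152f0f0, 8b59a9e, 8d84389, bd85829, c76192b, cdef217, e64cfd4, ec858d2} — 9.
Only in 915a7b3's history (behind): {} — 0.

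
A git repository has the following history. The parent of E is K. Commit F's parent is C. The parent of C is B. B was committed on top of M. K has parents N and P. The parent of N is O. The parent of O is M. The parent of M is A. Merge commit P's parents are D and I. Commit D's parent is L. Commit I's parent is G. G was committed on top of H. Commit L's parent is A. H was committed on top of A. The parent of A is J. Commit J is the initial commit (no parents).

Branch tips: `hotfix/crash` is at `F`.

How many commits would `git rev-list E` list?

Walking parent pointers from E: reachable set = {A, D, E, G, H, I, J, K, L, M, N, O, P}.
That is 13 commits.

13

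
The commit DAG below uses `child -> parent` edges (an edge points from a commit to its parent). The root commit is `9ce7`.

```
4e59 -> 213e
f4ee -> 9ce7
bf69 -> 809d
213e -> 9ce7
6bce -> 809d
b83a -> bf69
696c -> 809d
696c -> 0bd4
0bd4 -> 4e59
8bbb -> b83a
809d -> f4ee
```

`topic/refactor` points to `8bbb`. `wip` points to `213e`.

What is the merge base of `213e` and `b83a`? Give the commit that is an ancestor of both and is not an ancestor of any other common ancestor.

Ancestors of 213e: {213e, 9ce7}.
Ancestors of b83a: {809d, 9ce7, b83a, bf69, f4ee}.
Common ancestors: {9ce7}.
The only common ancestor is 9ce7, so it is the merge base.

9ce7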